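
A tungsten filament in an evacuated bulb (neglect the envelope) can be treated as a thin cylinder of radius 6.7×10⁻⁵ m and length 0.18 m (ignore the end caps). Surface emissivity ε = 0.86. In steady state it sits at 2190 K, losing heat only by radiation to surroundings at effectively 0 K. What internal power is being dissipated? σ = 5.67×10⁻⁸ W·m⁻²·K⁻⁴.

Steady state: P = εσA T⁴.
A = 2πrL = 7.578×10⁻⁵ m²; T⁴ = (2190)⁴ = 2.300×10¹³ K⁴.
P = 0.86 × 5.67×10⁻⁸ × 7.578×10⁻⁵ × 2.300×10¹³.

P ≈ 85.0 W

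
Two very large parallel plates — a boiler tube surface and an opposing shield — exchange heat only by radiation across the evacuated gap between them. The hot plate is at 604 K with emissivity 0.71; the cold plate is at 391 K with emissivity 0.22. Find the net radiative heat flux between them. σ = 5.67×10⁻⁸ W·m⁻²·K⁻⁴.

q ≈ 1260 W/m²

For two infinite grey parallel plates, q = σ(T₁⁴ − T₂⁴)/(1/ε₁ + 1/ε₂ − 1).
T₁⁴ − T₂⁴ = 1.331×10¹¹ − 2.337×10¹⁰ = 1.097×10¹¹ K⁴.
1/ε₁ + 1/ε₂ − 1 = 1.408 + 4.545 − 1 = 4.954.
q = 5.67×10⁻⁸ × 1.097×10¹¹ / 4.954.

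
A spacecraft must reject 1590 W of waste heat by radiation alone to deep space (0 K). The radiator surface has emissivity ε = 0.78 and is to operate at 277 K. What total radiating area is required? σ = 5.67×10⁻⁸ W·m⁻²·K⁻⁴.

A ≈ 6.11 m²

P = εσA T⁴ ⇒ A = P/(εσT⁴).
T⁴ = 5.887×10⁹ K⁴.
A = 1590/(0.78 × 5.67×10⁻⁸ × 5.887×10⁹).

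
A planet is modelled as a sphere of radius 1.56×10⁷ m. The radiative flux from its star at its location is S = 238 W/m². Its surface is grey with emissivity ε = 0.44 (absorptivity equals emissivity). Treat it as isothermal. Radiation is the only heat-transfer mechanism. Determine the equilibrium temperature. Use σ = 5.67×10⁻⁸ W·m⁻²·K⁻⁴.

At equilibrium, absorbed power = emitted power.
Absorbing cross-section = πr² = 7.645×10¹⁴ m²; emitting surface = 4πr² = 3.058×10¹⁵ m² (ratio 4).
εS·A_cross = εσ·A_surf·T⁴  ⇒  T⁴ = S/(4σ)   (ε cancels).
T⁴ = 238/(4·5.67×10⁻⁸) = 1.049×10⁹ K⁴.
T = (1.049×10⁹)^(1/4).

T ≈ 180 K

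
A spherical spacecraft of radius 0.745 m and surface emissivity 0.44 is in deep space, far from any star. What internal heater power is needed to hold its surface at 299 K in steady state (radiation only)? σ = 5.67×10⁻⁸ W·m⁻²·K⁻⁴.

P ≈ 1390 W

P = εσ·4πr²·T⁴.
4πr² = 6.975 m²; T⁴ = 7.993×10⁹ K⁴.
P = 0.44·5.67×10⁻⁸·6.975·7.993×10⁹.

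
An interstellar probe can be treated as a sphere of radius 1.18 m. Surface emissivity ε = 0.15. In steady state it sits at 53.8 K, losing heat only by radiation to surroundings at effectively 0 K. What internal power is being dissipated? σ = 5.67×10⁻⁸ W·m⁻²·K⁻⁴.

P ≈ 1.25 W

Steady state: P = εσA T⁴.
A = 4πr² = 17.50 m²; T⁴ = (53.8)⁴ = 8.378×10⁶ K⁴.
P = 0.15 × 5.67×10⁻⁸ × 17.50 × 8.378×10⁶.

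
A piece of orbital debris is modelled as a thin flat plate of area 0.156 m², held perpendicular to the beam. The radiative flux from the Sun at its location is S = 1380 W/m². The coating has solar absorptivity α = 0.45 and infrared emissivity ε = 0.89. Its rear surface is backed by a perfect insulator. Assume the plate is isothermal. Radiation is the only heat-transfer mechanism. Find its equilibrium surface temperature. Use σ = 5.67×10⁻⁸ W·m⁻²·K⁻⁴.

T ≈ 333 K

At equilibrium, absorbed power = emitted power.
Absorbing cross-section = A = 0.1560 m²; emitting surface = A = 0.1560 m² (ratio 1).
αS·A_cross = εσ·A_surf·T⁴  ⇒  T⁴ = αS/(ε·1σ).
T⁴ = 0.450·1380/(0.89·1·5.67×10⁻⁸) = 1.231×10¹⁰ K⁴.
T = (1.231×10¹⁰)^(1/4).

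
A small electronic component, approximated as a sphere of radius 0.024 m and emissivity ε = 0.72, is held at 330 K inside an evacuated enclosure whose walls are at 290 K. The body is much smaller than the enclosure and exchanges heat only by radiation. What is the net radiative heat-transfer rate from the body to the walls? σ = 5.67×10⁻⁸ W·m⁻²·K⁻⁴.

For a small grey body in a large enclosure: P_net = εσA(T_body⁴ − T_wall⁴).
A = 4πr² = 0.007238 m²; T_body⁴ − T_wall⁴ = 1.186×10¹⁰ − 7.073×10⁹ = 4.786×10⁹ K⁴.
|P_net| = 0.72·5.67×10⁻⁸·0.007238·4.786×10⁹.

P_net ≈ 1.41 W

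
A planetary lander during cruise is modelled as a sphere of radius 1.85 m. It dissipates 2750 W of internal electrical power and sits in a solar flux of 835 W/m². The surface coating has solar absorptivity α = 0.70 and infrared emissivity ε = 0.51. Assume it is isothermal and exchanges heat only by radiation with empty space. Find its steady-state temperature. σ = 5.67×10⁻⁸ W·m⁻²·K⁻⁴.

At steady state, absorbed solar power + internal power = radiated power.
Absorbed: α·S·A_cross = 0.70·835·10.75 = 6285 W (cross-section πr²).
Total input = 6285 + 2750 = 9035 W.
Radiated: εσ·A_surf·T⁴ with A_surf = 4πr² = 43.01 m².
T⁴ = 9035/(0.51·5.67×10⁻⁸·43.01) = 7.264×10⁹ K⁴.

T ≈ 292 K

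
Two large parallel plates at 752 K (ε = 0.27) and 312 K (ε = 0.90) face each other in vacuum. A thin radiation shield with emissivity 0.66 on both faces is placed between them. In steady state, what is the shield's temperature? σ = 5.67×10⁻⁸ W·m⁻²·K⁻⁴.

T_s ≈ 556 K

In steady state the net flux on the hot side equals that on the cold side.
σ(T₁⁴−T_s⁴)/D₁ = σ(T_s⁴−T₂⁴)/D₂, with D₁ = 1/ε₁+1/ε_s−1 = 4.219, D₂ = 1/ε_s+1/ε₂−1 = 1.626.
Solve for T_s⁴: T_s⁴ = (D₂·T₁⁴ + D₁·T₂⁴)/(D₁+D₂) = 9.581×10¹⁰ K⁴.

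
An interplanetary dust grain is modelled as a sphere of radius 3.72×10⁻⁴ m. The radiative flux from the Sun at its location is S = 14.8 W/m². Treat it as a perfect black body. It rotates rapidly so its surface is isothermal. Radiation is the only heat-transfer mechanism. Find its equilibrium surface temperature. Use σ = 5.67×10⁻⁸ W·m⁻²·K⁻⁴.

At equilibrium, absorbed power = emitted power.
Absorbing cross-section = πr² = 4.347×10⁻⁷ m²; emitting surface = 4πr² = 1.739×10⁻⁶ m² (ratio 4).
S·A_cross = εσ·A_surf·T⁴  ⇒  T⁴ = S/(4σ).
T⁴ = 1.00·14.8/(4·5.67×10⁻⁸) = 6.526×10⁷ K⁴.
T = (6.526×10⁷)^(1/4).

T ≈ 89.9 K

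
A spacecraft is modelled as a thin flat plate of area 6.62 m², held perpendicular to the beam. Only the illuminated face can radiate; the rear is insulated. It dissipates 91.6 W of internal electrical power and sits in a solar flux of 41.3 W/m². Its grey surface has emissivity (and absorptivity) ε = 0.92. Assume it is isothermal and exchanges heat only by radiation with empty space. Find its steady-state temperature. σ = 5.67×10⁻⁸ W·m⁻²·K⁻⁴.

T ≈ 178 K

At steady state, absorbed solar power + internal power = radiated power.
Absorbed: α·S·A_cross = 0.92·41.3·6.620 = 251.5 W (cross-section A).
Total input = 251.5 + 91.6 = 343.1 W.
Radiated: εσ·A_surf·T⁴ with A_surf = A = 6.620 m².
T⁴ = 343.1/(0.92·5.67×10⁻⁸·6.620) = 9.937×10⁸ K⁴.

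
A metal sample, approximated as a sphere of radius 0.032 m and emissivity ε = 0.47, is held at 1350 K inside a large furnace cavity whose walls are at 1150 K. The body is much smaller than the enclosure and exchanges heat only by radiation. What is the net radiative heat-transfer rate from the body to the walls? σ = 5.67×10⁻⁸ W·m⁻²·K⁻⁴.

P_net ≈ 539 W

For a small grey body in a large enclosure: P_net = εσA(T_body⁴ − T_wall⁴).
A = 4πr² = 0.01287 m²; T_body⁴ − T_wall⁴ = 3.322×10¹² − 1.749×10¹² = 1.572×10¹² K⁴.
|P_net| = 0.47·5.67×10⁻⁸·0.01287·1.572×10¹².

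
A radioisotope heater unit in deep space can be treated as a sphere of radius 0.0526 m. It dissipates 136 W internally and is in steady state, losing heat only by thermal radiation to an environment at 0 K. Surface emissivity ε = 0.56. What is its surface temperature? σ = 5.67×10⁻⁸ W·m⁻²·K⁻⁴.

Steady state: internal power = radiated power, P = εσA T⁴.
Radiating area A = 4πr² = 0.03477 m².
T⁴ = P/(εσA) = 136/(0.56·5.67×10⁻⁸·0.03477) = 1.232×10¹¹ K⁴.
T = (1.232×10¹¹)^(1/4).

T ≈ 592 K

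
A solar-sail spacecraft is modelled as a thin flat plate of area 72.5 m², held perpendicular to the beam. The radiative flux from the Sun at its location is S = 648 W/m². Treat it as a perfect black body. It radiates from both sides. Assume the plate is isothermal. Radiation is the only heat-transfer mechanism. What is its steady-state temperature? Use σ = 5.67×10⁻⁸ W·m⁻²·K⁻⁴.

T ≈ 275 K

At equilibrium, absorbed power = emitted power.
Absorbing cross-section = A = 72.50 m²; emitting surface = 2A = 145.0 m² (ratio 2).
S·A_cross = εσ·A_surf·T⁴  ⇒  T⁴ = S/(2σ).
T⁴ = 1.00·648/(2·5.67×10⁻⁸) = 5.714×10⁹ K⁴.
T = (5.714×10⁹)^(1/4).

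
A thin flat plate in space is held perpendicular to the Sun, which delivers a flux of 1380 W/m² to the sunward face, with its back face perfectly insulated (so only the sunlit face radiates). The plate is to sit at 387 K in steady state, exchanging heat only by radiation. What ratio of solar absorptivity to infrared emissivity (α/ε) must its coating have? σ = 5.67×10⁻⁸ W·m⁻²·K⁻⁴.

Balance: αS·A = εσ·1A·T⁴ ⇒ α/ε = σT⁴/S.
α/ε = 5.67×10⁻⁸·(387)⁴/1380 = 5.67×10⁻⁸·2.243×10¹⁰/1380.

α/ε ≈ 0.922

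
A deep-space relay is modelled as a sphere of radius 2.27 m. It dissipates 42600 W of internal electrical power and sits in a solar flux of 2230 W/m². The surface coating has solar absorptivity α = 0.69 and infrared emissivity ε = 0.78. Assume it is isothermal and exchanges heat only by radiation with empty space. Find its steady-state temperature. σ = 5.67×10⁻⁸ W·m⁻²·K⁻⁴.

T ≈ 392 K

At steady state, absorbed solar power + internal power = radiated power.
Absorbed: α·S·A_cross = 0.69·2230·16.19 = 24910 W (cross-section πr²).
Total input = 24910 + 42600 = 67510 W.
Radiated: εσ·A_surf·T⁴ with A_surf = 4πr² = 64.75 m².
T⁴ = 67510/(0.78·5.67×10⁻⁸·64.75) = 2.357×10¹⁰ K⁴.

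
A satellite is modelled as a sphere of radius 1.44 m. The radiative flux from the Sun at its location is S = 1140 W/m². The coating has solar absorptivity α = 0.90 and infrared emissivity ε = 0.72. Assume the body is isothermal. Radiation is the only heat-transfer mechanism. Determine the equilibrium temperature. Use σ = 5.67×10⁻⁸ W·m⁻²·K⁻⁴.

At equilibrium, absorbed power = emitted power.
Absorbing cross-section = πr² = 6.514 m²; emitting surface = 4πr² = 26.06 m² (ratio 4).
αS·A_cross = εσ·A_surf·T⁴  ⇒  T⁴ = αS/(ε·4σ).
T⁴ = 0.900·1140/(0.72·4·5.67×10⁻⁸) = 6.283×10⁹ K⁴.
T = (6.283×10⁹)^(1/4).

T ≈ 282 K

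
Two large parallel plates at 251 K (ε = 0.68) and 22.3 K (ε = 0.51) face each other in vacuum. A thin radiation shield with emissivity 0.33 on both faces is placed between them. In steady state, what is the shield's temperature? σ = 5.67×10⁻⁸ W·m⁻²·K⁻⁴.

T_s ≈ 214 K

In steady state the net flux on the hot side equals that on the cold side.
σ(T₁⁴−T_s⁴)/D₁ = σ(T_s⁴−T₂⁴)/D₂, with D₁ = 1/ε₁+1/ε_s−1 = 3.501, D₂ = 1/ε_s+1/ε₂−1 = 3.991.
Solve for T_s⁴: T_s⁴ = (D₂·T₁⁴ + D₁·T₂⁴)/(D₁+D₂) = 2.115×10⁹ K⁴.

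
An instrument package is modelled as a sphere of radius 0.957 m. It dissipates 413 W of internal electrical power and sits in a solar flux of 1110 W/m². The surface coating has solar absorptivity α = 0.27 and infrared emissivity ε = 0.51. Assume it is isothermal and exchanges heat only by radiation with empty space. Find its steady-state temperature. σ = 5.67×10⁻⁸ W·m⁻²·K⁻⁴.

At steady state, absorbed solar power + internal power = radiated power.
Absorbed: α·S·A_cross = 0.27·1110·2.877 = 862.3 W (cross-section πr²).
Total input = 862.3 + 413 = 1275 W.
Radiated: εσ·A_surf·T⁴ with A_surf = 4πr² = 11.51 m².
T⁴ = 1275/(0.51·5.67×10⁻⁸·11.51) = 3.832×10⁹ K⁴.

T ≈ 249 K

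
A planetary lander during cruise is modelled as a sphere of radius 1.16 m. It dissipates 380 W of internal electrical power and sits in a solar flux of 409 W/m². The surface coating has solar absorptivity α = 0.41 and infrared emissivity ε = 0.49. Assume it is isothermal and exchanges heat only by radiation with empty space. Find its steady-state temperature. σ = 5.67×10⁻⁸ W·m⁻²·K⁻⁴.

T ≈ 219 K

At steady state, absorbed solar power + internal power = radiated power.
Absorbed: α·S·A_cross = 0.41·409·4.227 = 708.9 W (cross-section πr²).
Total input = 708.9 + 380 = 1089 W.
Radiated: εσ·A_surf·T⁴ with A_surf = 4πr² = 16.91 m².
T⁴ = 1089/(0.49·5.67×10⁻⁸·16.91) = 2.318×10⁹ K⁴.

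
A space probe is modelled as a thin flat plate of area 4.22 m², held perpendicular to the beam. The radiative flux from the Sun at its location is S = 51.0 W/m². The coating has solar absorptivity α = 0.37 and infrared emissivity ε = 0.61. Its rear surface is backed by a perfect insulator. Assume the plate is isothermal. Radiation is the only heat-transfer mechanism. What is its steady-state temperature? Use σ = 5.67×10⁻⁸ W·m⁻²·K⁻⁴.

T ≈ 153 K

At equilibrium, absorbed power = emitted power.
Absorbing cross-section = A = 4.220 m²; emitting surface = A = 4.220 m² (ratio 1).
αS·A_cross = εσ·A_surf·T⁴  ⇒  T⁴ = αS/(ε·1σ).
T⁴ = 0.370·51.0/(0.61·1·5.67×10⁻⁸) = 5.456×10⁸ K⁴.
T = (5.456×10⁸)^(1/4).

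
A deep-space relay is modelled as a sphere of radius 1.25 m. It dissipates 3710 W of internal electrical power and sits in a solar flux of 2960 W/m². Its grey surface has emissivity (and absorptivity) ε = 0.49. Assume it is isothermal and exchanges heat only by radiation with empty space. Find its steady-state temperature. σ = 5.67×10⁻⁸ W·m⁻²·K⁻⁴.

At steady state, absorbed solar power + internal power = radiated power.
Absorbed: α·S·A_cross = 0.49·2960·4.909 = 7120 W (cross-section πr²).
Total input = 7120 + 3710 = 10830 W.
Radiated: εσ·A_surf·T⁴ with A_surf = 4πr² = 19.63 m².
T⁴ = 10830/(0.49·5.67×10⁻⁸·19.63) = 1.985×10¹⁰ K⁴.

T ≈ 375 K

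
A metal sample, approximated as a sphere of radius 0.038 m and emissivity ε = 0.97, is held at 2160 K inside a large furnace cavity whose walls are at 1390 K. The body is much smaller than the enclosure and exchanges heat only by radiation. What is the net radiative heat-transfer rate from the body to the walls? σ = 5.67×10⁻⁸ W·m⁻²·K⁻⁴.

For a small grey body in a large enclosure: P_net = εσA(T_body⁴ − T_wall⁴).
A = 4πr² = 0.01815 m²; T_body⁴ − T_wall⁴ = 2.177×10¹³ − 3.733×10¹² = 1.803×10¹³ K⁴.
|P_net| = 0.97·5.67×10⁻⁸·0.01815·1.803×10¹³.

P_net ≈ 18000 W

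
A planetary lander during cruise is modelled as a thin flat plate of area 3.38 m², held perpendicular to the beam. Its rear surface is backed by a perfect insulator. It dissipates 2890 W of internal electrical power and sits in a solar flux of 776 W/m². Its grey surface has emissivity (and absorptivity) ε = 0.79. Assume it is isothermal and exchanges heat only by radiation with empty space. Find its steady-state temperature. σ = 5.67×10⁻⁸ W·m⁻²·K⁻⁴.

At steady state, absorbed solar power + internal power = radiated power.
Absorbed: α·S·A_cross = 0.79·776·3.380 = 2072 W (cross-section A).
Total input = 2072 + 2890 = 4962 W.
Radiated: εσ·A_surf·T⁴ with A_surf = A = 3.380 m².
T⁴ = 4962/(0.79·5.67×10⁻⁸·3.380) = 3.277×10¹⁰ K⁴.

T ≈ 425 K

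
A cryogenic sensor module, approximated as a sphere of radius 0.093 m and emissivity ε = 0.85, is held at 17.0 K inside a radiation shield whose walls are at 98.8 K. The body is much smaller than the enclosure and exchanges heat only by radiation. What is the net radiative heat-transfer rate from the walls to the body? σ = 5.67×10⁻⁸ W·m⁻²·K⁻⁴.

For a small grey body in a large enclosure: P_net = εσA(T_body⁴ − T_wall⁴).
A = 4πr² = 0.1087 m²; T_body⁴ − T_wall⁴ = 83520 − 9.529×10⁷ = -9.520×10⁷ K⁴.
|P_net| = 0.85·5.67×10⁻⁸·0.1087·9.520×10⁷.

P_net ≈ 0.499 W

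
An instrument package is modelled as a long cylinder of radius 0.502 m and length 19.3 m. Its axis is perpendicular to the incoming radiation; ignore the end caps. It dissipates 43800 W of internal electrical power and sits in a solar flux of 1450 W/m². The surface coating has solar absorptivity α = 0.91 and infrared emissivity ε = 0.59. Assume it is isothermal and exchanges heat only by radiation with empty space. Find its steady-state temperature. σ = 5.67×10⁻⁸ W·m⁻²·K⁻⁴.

At steady state, absorbed solar power + internal power = radiated power.
Absorbed: α·S·A_cross = 0.91·1450·19.38 = 25570 W (cross-section 2rL).
Total input = 25570 + 43800 = 69370 W.
Radiated: εσ·A_surf·T⁴ with A_surf = 2πrL = 60.88 m².
T⁴ = 69370/(0.59·5.67×10⁻⁸·60.88) = 3.406×10¹⁰ K⁴.

T ≈ 430 K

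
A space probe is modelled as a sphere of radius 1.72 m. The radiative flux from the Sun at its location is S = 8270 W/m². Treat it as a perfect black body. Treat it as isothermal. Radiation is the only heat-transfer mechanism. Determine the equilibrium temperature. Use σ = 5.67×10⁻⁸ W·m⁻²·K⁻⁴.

T ≈ 437 K

At equilibrium, absorbed power = emitted power.
Absorbing cross-section = πr² = 9.294 m²; emitting surface = 4πr² = 37.18 m² (ratio 4).
S·A_cross = εσ·A_surf·T⁴  ⇒  T⁴ = S/(4σ).
T⁴ = 1.00·8270/(4·5.67×10⁻⁸) = 3.646×10¹⁰ K⁴.
T = (3.646×10¹⁰)^(1/4).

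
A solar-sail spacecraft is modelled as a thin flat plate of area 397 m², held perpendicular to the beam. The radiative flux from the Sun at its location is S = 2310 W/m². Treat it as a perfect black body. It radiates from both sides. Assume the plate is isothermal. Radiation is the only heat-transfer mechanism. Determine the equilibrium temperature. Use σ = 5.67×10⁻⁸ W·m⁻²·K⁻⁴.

T ≈ 378 K

At equilibrium, absorbed power = emitted power.
Absorbing cross-section = A = 397.0 m²; emitting surface = 2A = 794.0 m² (ratio 2).
S·A_cross = εσ·A_surf·T⁴  ⇒  T⁴ = S/(2σ).
T⁴ = 1.00·2310/(2·5.67×10⁻⁸) = 2.037×10¹⁰ K⁴.
T = (2.037×10¹⁰)^(1/4).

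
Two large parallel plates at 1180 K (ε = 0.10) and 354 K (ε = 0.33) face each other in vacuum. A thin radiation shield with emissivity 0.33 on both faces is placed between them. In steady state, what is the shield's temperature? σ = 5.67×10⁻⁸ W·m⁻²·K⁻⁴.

In steady state the net flux on the hot side equals that on the cold side.
σ(T₁⁴−T_s⁴)/D₁ = σ(T_s⁴−T₂⁴)/D₂, with D₁ = 1/ε₁+1/ε_s−1 = 12.03, D₂ = 1/ε_s+1/ε₂−1 = 5.061.
Solve for T_s⁴: T_s⁴ = (D₂·T₁⁴ + D₁·T₂⁴)/(D₁+D₂) = 5.851×10¹¹ K⁴.

T_s ≈ 875 K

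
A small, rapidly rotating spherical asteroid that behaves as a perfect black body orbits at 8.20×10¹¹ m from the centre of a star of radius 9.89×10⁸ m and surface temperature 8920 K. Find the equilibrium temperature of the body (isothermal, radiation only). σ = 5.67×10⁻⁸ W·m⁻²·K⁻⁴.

The star's surface emits σT_*⁴; at distance d the flux is S = σT_*⁴(R_*/d)².
S = 5.67×10⁻⁸·(8920)⁴·(9.89×10⁸/8.20×10¹¹)² = 522.2 W/m².
For an isothermal sphere T⁴ = (1−a)S/(4σ) = 2.302×10⁹ K⁴.

T ≈ 219 K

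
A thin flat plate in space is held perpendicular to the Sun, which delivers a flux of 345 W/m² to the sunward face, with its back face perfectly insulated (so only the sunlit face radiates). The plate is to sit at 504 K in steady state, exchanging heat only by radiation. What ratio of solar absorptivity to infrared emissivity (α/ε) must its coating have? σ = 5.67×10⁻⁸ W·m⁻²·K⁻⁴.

α/ε ≈ 10.6

Balance: αS·A = εσ·1A·T⁴ ⇒ α/ε = σT⁴/S.
α/ε = 5.67×10⁻⁸·(504)⁴/345 = 5.67×10⁻⁸·6.452×10¹⁰/345.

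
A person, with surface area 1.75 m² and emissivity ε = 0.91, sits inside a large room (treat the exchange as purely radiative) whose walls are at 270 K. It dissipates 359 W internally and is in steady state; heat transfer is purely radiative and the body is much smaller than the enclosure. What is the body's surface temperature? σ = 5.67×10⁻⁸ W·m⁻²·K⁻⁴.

T ≈ 310 K

For a small grey body in a large enclosure, net radiated power = εσA(T⁴ − T_w⁴).
Steady state: P = εσA(T⁴ − T_w⁴) with A = 1.75 m².
T⁴ = P/(εσA) + T_w⁴ = 359/(0.91·5.67×10⁻⁸·1.750) + (270)⁴
    = 3.976×10⁹ + 5.314×10⁹ = 9.290×10⁹ K⁴.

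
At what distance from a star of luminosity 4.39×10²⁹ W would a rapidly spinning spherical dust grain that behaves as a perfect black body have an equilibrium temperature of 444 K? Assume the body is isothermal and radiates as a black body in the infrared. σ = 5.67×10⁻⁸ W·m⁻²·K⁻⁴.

d ≈ 1.99×10¹² m

For an isothermal black-emitting sphere, (1−a)S·πr² = σ·4πr²·T⁴ ⇒ S = 4σT⁴/(1−a).
S = 4·5.67×10⁻⁸·(444)⁴/1.00 = 8814 W/m².
Flux falls as S = L/(4πd²), so d = √(L/(4πS)) = √(4.39×10²⁹/(4π·8814)).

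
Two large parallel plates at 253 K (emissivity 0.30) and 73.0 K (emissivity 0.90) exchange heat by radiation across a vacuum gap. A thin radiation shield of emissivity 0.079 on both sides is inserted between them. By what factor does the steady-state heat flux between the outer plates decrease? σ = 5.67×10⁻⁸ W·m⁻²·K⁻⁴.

Without shield: q₀ = σΔ(T⁴)/(1/ε₁+1/ε₂−1) with denominator 3.444.
With shield the two gaps are in series; the resistances add: (1/ε₁+1/ε_s−1)+(1/ε_s+1/ε₂−1) = 14.99+12.77 = 27.76.
Heat-flux ratio q₀/q = 27.76/3.444.

factor ≈ 8.06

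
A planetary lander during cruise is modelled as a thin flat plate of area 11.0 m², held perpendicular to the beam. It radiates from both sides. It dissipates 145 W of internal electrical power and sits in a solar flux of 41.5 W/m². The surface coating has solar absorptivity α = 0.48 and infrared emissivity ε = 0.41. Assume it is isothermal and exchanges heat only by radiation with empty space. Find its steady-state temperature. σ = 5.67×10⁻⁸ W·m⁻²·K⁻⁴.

T ≈ 163 K

At steady state, absorbed solar power + internal power = radiated power.
Absorbed: α·S·A_cross = 0.48·41.5·11.00 = 219.1 W (cross-section A).
Total input = 219.1 + 145 = 364.1 W.
Radiated: εσ·A_surf·T⁴ with A_surf = 2A = 22.00 m².
T⁴ = 364.1/(0.41·5.67×10⁻⁸·22.00) = 7.120×10⁸ K⁴.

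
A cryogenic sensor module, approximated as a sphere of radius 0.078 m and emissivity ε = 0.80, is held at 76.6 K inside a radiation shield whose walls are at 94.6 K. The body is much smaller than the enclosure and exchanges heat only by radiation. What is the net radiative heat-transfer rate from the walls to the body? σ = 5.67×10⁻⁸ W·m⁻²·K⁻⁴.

P_net ≈ 0.158 W

For a small grey body in a large enclosure: P_net = εσA(T_body⁴ − T_wall⁴).
A = 4πr² = 0.07645 m²; T_body⁴ − T_wall⁴ = 3.443×10⁷ − 8.009×10⁷ = -4.566×10⁷ K⁴.
|P_net| = 0.80·5.67×10⁻⁸·0.07645·4.566×10⁷.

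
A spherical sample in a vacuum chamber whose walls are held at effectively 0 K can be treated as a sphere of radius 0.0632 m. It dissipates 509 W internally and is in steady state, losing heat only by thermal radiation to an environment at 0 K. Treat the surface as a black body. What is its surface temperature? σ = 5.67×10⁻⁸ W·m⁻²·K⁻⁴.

Steady state: internal power = radiated power, P = εσA T⁴.
Radiating area A = 4πr² = 0.05019 m².
T⁴ = P/(εσA) = 509/(1.0·5.67×10⁻⁸·0.05019) = 1.789×10¹¹ K⁴.
T = (1.789×10¹¹)^(1/4).

T ≈ 650 K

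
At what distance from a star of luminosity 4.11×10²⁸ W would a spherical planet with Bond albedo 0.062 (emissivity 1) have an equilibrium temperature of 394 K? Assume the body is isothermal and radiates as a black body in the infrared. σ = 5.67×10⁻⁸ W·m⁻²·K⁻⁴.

d ≈ 7.49×10¹¹ m

For an isothermal black-emitting sphere, (1−a)S·πr² = σ·4πr²·T⁴ ⇒ S = 4σT⁴/(1−a).
S = 4·5.67×10⁻⁸·(394)⁴/0.938 = 5827 W/m².
Flux falls as S = L/(4πd²), so d = √(L/(4πS)) = √(4.11×10²⁸/(4π·5827)).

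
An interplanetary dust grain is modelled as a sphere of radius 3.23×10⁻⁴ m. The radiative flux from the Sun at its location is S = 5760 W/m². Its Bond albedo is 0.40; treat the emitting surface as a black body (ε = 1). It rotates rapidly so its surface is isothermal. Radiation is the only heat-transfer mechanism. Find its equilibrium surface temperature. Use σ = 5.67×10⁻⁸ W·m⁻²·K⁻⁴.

T ≈ 351 K

At equilibrium, absorbed power = emitted power.
Absorbing cross-section = πr² = 3.278×10⁻⁷ m²; emitting surface = 4πr² = 1.311×10⁻⁶ m² (ratio 4).
(1−a)S·A_cross = εσ·A_surf·T⁴  ⇒  T⁴ = (1−a)S/(4σ).
T⁴ = 0.600·5760/(4·5.67×10⁻⁸) = 1.524×10¹⁰ K⁴.
T = (1.524×10¹⁰)^(1/4).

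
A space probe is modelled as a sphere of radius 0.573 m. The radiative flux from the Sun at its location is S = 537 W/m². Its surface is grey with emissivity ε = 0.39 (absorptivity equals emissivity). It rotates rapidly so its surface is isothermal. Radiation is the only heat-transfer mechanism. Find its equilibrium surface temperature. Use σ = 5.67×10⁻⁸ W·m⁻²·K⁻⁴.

At equilibrium, absorbed power = emitted power.
Absorbing cross-section = πr² = 1.031 m²; emitting surface = 4πr² = 4.126 m² (ratio 4).
εS·A_cross = εσ·A_surf·T⁴  ⇒  T⁴ = S/(4σ)   (ε cancels).
T⁴ = 537/(4·5.67×10⁻⁸) = 2.368×10⁹ K⁴.
T = (2.368×10⁹)^(1/4).

T ≈ 221 K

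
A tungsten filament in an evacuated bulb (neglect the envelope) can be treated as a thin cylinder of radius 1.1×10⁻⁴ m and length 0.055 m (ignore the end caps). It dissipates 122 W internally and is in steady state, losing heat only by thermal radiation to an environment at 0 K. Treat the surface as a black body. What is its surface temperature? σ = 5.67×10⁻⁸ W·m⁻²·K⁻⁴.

T ≈ 2740 K

Steady state: internal power = radiated power, P = εσA T⁴.
Radiating area A = 2πrL = 3.801×10⁻⁵ m².
T⁴ = P/(εσA) = 122/(1.0·5.67×10⁻⁸·3.801×10⁻⁵) = 5.660×10¹³ K⁴.
T = (5.660×10¹³)^(1/4).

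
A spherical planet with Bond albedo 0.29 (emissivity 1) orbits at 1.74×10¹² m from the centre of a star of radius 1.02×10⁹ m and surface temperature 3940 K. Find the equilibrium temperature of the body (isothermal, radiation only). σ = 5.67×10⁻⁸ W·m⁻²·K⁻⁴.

T ≈ 61.9 K

The star's surface emits σT_*⁴; at distance d the flux is S = σT_*⁴(R_*/d)².
S = 5.67×10⁻⁸·(3940)⁴·(1.02×10⁹/1.74×10¹²)² = 4.695 W/m².
For an isothermal sphere T⁴ = (1−a)S/(4σ) = 1.470×10⁷ K⁴.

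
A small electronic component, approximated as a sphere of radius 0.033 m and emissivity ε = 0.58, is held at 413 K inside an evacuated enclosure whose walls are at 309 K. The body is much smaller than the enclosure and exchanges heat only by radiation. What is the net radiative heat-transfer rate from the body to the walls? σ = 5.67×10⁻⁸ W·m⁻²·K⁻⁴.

For a small grey body in a large enclosure: P_net = εσA(T_body⁴ − T_wall⁴).
A = 4πr² = 0.01368 m²; T_body⁴ − T_wall⁴ = 2.909×10¹⁰ − 9.117×10⁹ = 1.998×10¹⁰ K⁴.
|P_net| = 0.58·5.67×10⁻⁸·0.01368·1.998×10¹⁰.

P_net ≈ 8.99 W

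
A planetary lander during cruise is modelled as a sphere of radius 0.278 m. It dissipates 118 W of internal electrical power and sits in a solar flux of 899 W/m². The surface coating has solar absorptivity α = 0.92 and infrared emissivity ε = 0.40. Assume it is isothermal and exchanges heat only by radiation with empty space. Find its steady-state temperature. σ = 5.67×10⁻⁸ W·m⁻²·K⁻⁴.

At steady state, absorbed solar power + internal power = radiated power.
Absorbed: α·S·A_cross = 0.92·899·0.2428 = 200.8 W (cross-section πr²).
Total input = 200.8 + 118 = 318.8 W.
Radiated: εσ·A_surf·T⁴ with A_surf = 4πr² = 0.9712 m².
T⁴ = 318.8/(0.40·5.67×10⁻⁸·0.9712) = 1.447×10¹⁰ K⁴.

T ≈ 347 K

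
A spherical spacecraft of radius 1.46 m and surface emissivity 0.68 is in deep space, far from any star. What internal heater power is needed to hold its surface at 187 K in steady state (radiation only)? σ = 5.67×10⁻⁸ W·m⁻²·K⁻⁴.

P = εσ·4πr²·T⁴.
4πr² = 26.79 m²; T⁴ = 1.223×10⁹ K⁴.
P = 0.68·5.67×10⁻⁸·26.79·1.223×10⁹.

P ≈ 1260 W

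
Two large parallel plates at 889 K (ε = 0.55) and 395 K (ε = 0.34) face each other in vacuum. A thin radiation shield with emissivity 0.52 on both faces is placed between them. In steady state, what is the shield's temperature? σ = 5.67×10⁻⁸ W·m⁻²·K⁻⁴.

In steady state the net flux on the hot side equals that on the cold side.
σ(T₁⁴−T_s⁴)/D₁ = σ(T_s⁴−T₂⁴)/D₂, with D₁ = 1/ε₁+1/ε_s−1 = 2.741, D₂ = 1/ε_s+1/ε₂−1 = 3.864.
Solve for T_s⁴: T_s⁴ = (D₂·T₁⁴ + D₁·T₂⁴)/(D₁+D₂) = 3.755×10¹¹ K⁴.

T_s ≈ 783 K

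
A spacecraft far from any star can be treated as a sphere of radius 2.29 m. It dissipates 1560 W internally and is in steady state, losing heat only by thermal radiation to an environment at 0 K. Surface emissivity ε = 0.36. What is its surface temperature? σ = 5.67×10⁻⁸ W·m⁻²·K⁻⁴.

Steady state: internal power = radiated power, P = εσA T⁴.
Radiating area A = 4πr² = 65.90 m².
T⁴ = P/(εσA) = 1560/(0.36·5.67×10⁻⁸·65.90) = 1.160×10⁹ K⁴.
T = (1.160×10⁹)^(1/4).

T ≈ 185 K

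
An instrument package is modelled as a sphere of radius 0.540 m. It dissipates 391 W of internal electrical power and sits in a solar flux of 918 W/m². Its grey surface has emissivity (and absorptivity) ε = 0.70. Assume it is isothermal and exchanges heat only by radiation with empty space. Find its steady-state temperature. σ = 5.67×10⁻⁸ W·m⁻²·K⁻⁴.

T ≈ 286 K

At steady state, absorbed solar power + internal power = radiated power.
Absorbed: α·S·A_cross = 0.70·918·0.9161 = 588.7 W (cross-section πr²).
Total input = 588.7 + 391 = 979.7 W.
Radiated: εσ·A_surf·T⁴ with A_surf = 4πr² = 3.664 m².
T⁴ = 979.7/(0.70·5.67×10⁻⁸·3.664) = 6.736×10⁹ K⁴.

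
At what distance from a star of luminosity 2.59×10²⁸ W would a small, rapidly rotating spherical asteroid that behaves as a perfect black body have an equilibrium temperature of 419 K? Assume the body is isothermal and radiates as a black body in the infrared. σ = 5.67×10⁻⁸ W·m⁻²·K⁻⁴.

d ≈ 5.43×10¹¹ m

For an isothermal black-emitting sphere, (1−a)S·πr² = σ·4πr²·T⁴ ⇒ S = 4σT⁴/(1−a).
S = 4·5.67×10⁻⁸·(419)⁴/1.00 = 6990 W/m².
Flux falls as S = L/(4πd²), so d = √(L/(4πS)) = √(2.59×10²⁸/(4π·6990)).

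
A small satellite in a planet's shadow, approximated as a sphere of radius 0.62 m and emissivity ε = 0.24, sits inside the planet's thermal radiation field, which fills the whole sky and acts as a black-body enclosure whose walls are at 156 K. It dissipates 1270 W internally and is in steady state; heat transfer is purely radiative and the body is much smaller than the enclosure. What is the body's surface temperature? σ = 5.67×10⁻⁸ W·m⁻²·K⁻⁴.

T ≈ 376 K

For a small grey body in a large enclosure, net radiated power = εσA(T⁴ − T_w⁴).
Steady state: P = εσA(T⁴ − T_w⁴) with A = 4πr² = 4.831 m².
T⁴ = P/(εσA) + T_w⁴ = 1270/(0.24·5.67×10⁻⁸·4.831) + (156)⁴
    = 1.932×10¹⁰ + 5.922×10⁸ = 1.991×10¹⁰ K⁴.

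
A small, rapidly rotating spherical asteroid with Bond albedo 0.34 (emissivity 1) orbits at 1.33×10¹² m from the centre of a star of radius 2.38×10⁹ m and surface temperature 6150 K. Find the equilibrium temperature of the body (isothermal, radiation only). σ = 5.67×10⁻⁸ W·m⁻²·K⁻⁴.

The star's surface emits σT_*⁴; at distance d the flux is S = σT_*⁴(R_*/d)².
S = 5.67×10⁻⁸·(6150)⁴·(2.38×10⁹/1.33×10¹²)² = 259.7 W/m².
For an isothermal sphere T⁴ = (1−a)S/(4σ) = 7.558×10⁸ K⁴.

T ≈ 166 K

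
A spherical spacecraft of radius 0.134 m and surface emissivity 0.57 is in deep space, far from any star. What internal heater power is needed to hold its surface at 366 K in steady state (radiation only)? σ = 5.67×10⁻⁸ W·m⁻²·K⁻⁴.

P = εσ·4πr²·T⁴.
4πr² = 0.2256 m²; T⁴ = 1.794×10¹⁰ K⁴.
P = 0.57·5.67×10⁻⁸·0.2256·1.794×10¹⁰.

P ≈ 131 W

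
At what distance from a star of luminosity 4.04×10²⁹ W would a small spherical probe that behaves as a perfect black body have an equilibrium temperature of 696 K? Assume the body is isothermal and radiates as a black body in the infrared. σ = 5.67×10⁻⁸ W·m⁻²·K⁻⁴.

d ≈ 7.77×10¹¹ m

For an isothermal black-emitting sphere, (1−a)S·πr² = σ·4πr²·T⁴ ⇒ S = 4σT⁴/(1−a).
S = 4·5.67×10⁻⁸·(696)⁴/1.00 = 53220 W/m².
Flux falls as S = L/(4πd²), so d = √(L/(4πS)) = √(4.04×10²⁹/(4π·53220)).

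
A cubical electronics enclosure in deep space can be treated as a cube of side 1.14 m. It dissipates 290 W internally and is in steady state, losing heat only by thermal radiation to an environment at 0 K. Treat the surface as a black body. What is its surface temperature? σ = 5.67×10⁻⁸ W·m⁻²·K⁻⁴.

T ≈ 160 K

Steady state: internal power = radiated power, P = εσA T⁴.
Radiating area A = 6L² = 7.798 m².
T⁴ = P/(εσA) = 290/(1.0·5.67×10⁻⁸·7.798) = 6.559×10⁸ K⁴.
T = (6.559×10⁸)^(1/4).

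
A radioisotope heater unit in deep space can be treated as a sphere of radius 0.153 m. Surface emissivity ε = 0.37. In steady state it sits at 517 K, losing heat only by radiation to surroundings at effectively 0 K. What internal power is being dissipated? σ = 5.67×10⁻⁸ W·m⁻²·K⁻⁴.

Steady state: P = εσA T⁴.
A = 4πr² = 0.2942 m²; T⁴ = (517)⁴ = 7.144×10¹⁰ K⁴.
P = 0.37 × 5.67×10⁻⁸ × 0.2942 × 7.144×10¹⁰.

P ≈ 441 W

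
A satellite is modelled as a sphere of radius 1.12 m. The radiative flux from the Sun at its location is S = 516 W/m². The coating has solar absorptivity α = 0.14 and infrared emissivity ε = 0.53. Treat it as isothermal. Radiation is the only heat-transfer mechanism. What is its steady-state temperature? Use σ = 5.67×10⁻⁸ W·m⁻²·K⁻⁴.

T ≈ 157 K

At equilibrium, absorbed power = emitted power.
Absorbing cross-section = πr² = 3.941 m²; emitting surface = 4πr² = 15.76 m² (ratio 4).
αS·A_cross = εσ·A_surf·T⁴  ⇒  T⁴ = αS/(ε·4σ).
T⁴ = 0.140·516/(0.53·4·5.67×10⁻⁸) = 6.010×10⁸ K⁴.
T = (6.010×10⁸)^(1/4).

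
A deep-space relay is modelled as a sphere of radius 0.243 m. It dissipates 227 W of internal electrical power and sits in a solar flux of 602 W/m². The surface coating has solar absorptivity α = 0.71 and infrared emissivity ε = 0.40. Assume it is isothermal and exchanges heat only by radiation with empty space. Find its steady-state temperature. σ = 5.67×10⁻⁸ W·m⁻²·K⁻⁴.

T ≈ 367 K

At steady state, absorbed solar power + internal power = radiated power.
Absorbed: α·S·A_cross = 0.71·602·0.1855 = 79.29 W (cross-section πr²).
Total input = 79.29 + 227 = 306.3 W.
Radiated: εσ·A_surf·T⁴ with A_surf = 4πr² = 0.7420 m².
T⁴ = 306.3/(0.40·5.67×10⁻⁸·0.7420) = 1.820×10¹⁰ K⁴.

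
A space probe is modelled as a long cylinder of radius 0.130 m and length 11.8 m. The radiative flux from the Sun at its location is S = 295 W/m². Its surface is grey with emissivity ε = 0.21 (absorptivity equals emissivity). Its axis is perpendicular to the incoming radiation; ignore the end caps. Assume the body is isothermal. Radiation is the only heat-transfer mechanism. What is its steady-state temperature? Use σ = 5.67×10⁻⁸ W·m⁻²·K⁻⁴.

At equilibrium, absorbed power = emitted power.
Absorbing cross-section = 2rL = 3.068 m²; emitting surface = 2πrL = 9.638 m² (ratio π).
εS·A_cross = εσ·A_surf·T⁴  ⇒  T⁴ = S/(πσ)   (ε cancels).
T⁴ = 295/(π·5.67×10⁻⁸) = 1.656×10⁹ K⁴.
T = (1.656×10⁹)^(1/4).

T ≈ 202 K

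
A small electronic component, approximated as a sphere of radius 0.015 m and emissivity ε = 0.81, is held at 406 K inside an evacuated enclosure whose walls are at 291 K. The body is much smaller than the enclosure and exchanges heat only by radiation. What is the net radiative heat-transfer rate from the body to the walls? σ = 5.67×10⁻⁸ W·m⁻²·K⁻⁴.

P_net ≈ 2.60 W

For a small grey body in a large enclosure: P_net = εσA(T_body⁴ − T_wall⁴).
A = 4πr² = 0.002827 m²; T_body⁴ − T_wall⁴ = 2.717×10¹⁰ − 7.171×10⁹ = 2.000×10¹⁰ K⁴.
|P_net| = 0.81·5.67×10⁻⁸·0.002827·2.000×10¹⁰.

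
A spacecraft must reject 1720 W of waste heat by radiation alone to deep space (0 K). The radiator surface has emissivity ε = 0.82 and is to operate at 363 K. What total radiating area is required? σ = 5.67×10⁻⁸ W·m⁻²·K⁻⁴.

A ≈ 2.13 m²

P = εσA T⁴ ⇒ A = P/(εσT⁴).
T⁴ = 1.736×10¹⁰ K⁴.
A = 1720/(0.82 × 5.67×10⁻⁸ × 1.736×10¹⁰).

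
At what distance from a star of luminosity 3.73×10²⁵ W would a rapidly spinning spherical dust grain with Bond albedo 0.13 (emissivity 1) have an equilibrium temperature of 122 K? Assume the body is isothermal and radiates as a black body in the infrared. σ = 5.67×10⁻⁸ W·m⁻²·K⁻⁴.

For an isothermal black-emitting sphere, (1−a)S·πr² = σ·4πr²·T⁴ ⇒ S = 4σT⁴/(1−a).
S = 4·5.67×10⁻⁸·(122)⁴/0.870 = 57.75 W/m².
Flux falls as S = L/(4πd²), so d = √(L/(4πS)) = √(3.73×10²⁵/(4π·57.75)).

d ≈ 2.27×10¹¹ m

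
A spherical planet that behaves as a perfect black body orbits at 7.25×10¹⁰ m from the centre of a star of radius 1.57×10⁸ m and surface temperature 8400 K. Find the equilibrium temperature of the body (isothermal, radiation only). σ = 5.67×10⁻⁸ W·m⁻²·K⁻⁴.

The star's surface emits σT_*⁴; at distance d the flux is S = σT_*⁴(R_*/d)².
S = 5.67×10⁻⁸·(8400)⁴·(1.57×10⁸/7.25×10¹⁰)² = 1324 W/m².
For an isothermal sphere T⁴ = (1−a)S/(4σ) = 5.837×10⁹ K⁴.

T ≈ 276 K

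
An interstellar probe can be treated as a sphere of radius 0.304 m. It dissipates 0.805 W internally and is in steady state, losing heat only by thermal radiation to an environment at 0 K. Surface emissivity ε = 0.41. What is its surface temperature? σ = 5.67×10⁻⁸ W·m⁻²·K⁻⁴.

Steady state: internal power = radiated power, P = εσA T⁴.
Radiating area A = 4πr² = 1.161 m².
T⁴ = P/(εσA) = 0.805/(0.41·5.67×10⁻⁸·1.161) = 2.982×10⁷ K⁴.
T = (2.982×10⁷)^(1/4).

T ≈ 73.9 K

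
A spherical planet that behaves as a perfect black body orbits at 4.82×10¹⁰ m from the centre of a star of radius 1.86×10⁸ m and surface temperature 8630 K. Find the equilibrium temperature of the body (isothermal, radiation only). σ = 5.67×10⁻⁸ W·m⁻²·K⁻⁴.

T ≈ 379 K

The star's surface emits σT_*⁴; at distance d the flux is S = σT_*⁴(R_*/d)².
S = 5.67×10⁻⁸·(8630)⁴·(1.86×10⁸/4.82×10¹⁰)² = 4683 W/m².
For an isothermal sphere T⁴ = (1−a)S/(4σ) = 2.065×10¹⁰ K⁴.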